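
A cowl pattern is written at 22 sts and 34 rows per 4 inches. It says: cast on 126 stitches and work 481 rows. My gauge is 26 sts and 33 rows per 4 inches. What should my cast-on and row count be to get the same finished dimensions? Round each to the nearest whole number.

Stitches: 126 × 26/22 = 148.91 → 149.
Rows: 481 × 33/34 = 466.85 → 467.

Cast on 149 stitches; work 467 rows.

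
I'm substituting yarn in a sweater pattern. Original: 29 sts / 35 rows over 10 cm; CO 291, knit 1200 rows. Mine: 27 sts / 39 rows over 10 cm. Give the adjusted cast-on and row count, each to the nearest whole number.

Cast on 271 stitches; work 1337 rows.

Stitches: 291 × 27/29 = 270.93 → 271.
Rows: 1200 × 39/35 = 1337.14 → 1337.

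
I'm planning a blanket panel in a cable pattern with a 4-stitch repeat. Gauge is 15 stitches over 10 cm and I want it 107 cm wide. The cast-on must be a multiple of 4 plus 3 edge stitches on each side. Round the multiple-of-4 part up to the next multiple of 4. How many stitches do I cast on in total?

Cast on 162 stitches.

15 / 10 = 1.5 sts per cm.
107 × 1.5 = 160.50 sts.
Less 6 edge sts → 154.50 for the repeat.
Next multiple of 4: 156.
Add back 6 edge sts → 162.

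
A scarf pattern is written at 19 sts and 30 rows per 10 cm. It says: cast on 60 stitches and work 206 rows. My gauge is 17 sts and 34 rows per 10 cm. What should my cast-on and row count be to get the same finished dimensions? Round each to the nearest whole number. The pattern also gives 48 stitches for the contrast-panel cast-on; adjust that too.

Cast on 54 stitches; work 233 rows; contrast-panel cast-on 43 stitches.

Stitches: 60 × 17/19 = 53.68 → 54.
Rows: 206 × 34/30 = 233.47 → 233.
contrast-panel cast-on: 48 × 17/19 = 42.95 → 43.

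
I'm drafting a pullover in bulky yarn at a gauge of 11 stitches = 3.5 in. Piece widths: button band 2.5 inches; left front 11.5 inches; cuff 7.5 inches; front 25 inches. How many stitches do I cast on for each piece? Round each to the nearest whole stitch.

Rate = 11/3.5 = 3.143 sts per in.
button band: 2.5 × 3.143 = 7.86 → 8.
left front: 11.5 × 3.143 = 36.14 → 36.
cuff: 7.5 × 3.143 = 23.57 → 24.
front: 25 × 3.143 = 78.57 → 79.

button band 8; left front 36; cuff 24; front 79.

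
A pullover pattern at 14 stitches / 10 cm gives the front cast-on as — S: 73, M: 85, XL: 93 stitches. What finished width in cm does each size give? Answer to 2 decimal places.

S 52.14 cm; M 60.71 cm; XL 66.43 cm.

14/10 = 1.4 sts per cm.
S: 73 / 1.4 = 52.143 → 52.14 cm.
M: 85 / 1.4 = 60.714 → 60.71 cm.
XL: 93 / 1.4 = 66.429 → 66.43 cm.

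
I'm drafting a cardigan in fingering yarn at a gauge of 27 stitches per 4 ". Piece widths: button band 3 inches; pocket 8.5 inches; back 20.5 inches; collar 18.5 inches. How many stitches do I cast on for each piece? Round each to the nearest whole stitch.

button band 20; pocket 57; back 138; collar 125.

Rate = 27/4 = 6.75 sts per in.
button band: 3 × 6.75 = 20.25 → 20.
pocket: 8.5 × 6.75 = 57.38 → 57.
back: 20.5 × 6.75 = 138.38 → 138.
collar: 18.5 × 6.75 = 124.88 → 125.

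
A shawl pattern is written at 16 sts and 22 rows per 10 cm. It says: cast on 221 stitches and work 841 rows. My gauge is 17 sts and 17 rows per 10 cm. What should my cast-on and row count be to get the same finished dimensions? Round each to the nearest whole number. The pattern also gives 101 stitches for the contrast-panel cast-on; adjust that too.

Stitches: 221 × 17/16 = 234.81 → 235.
Rows: 841 × 17/22 = 649.86 → 650.
contrast-panel cast-on: 101 × 17/16 = 107.31 → 107.

Cast on 235 stitches; work 650 rows; contrast-panel cast-on 107 stitches.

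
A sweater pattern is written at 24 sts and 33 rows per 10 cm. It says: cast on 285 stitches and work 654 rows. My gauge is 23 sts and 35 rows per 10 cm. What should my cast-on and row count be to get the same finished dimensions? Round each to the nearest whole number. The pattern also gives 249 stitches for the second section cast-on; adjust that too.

Stitches: 285 × 23/24 = 273.12 → 273.
Rows: 654 × 35/33 = 693.64 → 694.
second section cast-on: 249 × 23/24 = 238.62 → 239.

Cast on 273 stitches; work 694 rows; second section cast-on 239 stitches.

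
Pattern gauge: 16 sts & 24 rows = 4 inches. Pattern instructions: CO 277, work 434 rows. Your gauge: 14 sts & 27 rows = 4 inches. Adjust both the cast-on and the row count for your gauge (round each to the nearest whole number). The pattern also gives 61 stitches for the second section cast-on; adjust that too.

Stitches: 277 × 14/16 = 242.38 → 242.
Rows: 434 × 27/24 = 488.25 → 488.
second section cast-on: 61 × 14/16 = 53.38 → 53.

Cast on 242 stitches; work 488 rows; second section cast-on 53 stitches.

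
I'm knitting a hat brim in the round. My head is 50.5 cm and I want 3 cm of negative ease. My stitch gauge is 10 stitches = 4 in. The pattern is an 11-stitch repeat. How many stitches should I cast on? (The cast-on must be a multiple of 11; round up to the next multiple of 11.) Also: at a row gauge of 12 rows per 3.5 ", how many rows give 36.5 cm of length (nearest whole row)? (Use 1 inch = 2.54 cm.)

Finished = 50.5 − 3 = 47.5 cm.
47.5 cm × 1/2.54 = 18.70 inches.
10/4 = 2.5 sts per in; 18.70 × 2.5 = 46.75 sts.
Next multiple of 11 → 55.
36.5 cm = 14.37 inches; × 3.429 = 49.27 → 49 rows.

Cast on 55 stitches; work 49 rows.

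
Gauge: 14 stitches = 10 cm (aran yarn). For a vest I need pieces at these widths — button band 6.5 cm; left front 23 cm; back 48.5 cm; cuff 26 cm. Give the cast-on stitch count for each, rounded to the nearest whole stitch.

Rate = 14/10 = 1.4 sts per cm.
button band: 6.5 × 1.4 = 9.10 → 9.
left front: 23 × 1.4 = 32.20 → 32.
back: 48.5 × 1.4 = 67.90 → 68.
cuff: 26 × 1.4 = 36.40 → 36.

button band 9; left front 32; back 68; cuff 36.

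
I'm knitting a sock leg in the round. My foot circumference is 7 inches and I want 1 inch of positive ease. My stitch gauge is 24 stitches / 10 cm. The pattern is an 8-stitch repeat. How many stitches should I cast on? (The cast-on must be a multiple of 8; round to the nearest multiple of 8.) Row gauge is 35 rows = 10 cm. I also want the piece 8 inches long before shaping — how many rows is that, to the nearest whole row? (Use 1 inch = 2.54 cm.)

Cast on 48 stitches; work 71 rows.

Finished = 7 + 1 = 8 inches.
8 inches × 2.54 = 20.32 cm.
24/10 = 2.4 sts per cm; 20.32 × 2.4 = 48.77 sts.
Nearest multiple of 8 → 48.
8 inches = 20.32 cm; × 3.5 = 71.12 → 71 rows.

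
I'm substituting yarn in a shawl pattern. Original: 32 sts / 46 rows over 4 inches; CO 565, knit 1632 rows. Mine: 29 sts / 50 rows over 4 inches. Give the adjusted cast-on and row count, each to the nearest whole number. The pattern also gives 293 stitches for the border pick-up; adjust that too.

Cast on 512 stitches; work 1774 rows; border pick-up 266 stitches.

Stitches: 565 × 29/32 = 512.03 → 512.
Rows: 1632 × 50/46 = 1773.91 → 1774.
border pick-up: 293 × 29/32 = 265.53 → 266.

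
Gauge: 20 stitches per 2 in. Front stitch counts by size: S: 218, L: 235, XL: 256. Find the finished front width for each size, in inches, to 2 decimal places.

S 21.80 inches; L 23.50 inches; XL 25.60 inches.

20/2 = 10 sts per in.
S: 218 / 10 = 21.800 → 21.80 in.
L: 235 / 10 = 23.500 → 23.50 in.
XL: 256 / 10 = 25.600 → 25.60 in.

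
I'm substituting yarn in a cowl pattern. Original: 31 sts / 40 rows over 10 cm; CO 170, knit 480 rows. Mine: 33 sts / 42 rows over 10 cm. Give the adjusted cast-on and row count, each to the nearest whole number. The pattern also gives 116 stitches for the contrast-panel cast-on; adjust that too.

Stitches: 170 × 33/31 = 180.97 → 181.
Rows: 480 × 42/40 = 504.00 → 504.
contrast-panel cast-on: 116 × 33/31 = 123.48 → 123.

Cast on 181 stitches; work 504 rows; contrast-panel cast-on 123 stitches.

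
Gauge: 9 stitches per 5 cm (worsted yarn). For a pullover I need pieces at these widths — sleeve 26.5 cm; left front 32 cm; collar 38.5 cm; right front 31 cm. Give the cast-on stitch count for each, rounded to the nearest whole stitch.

sleeve 48; left front 58; collar 69; right front 56.

Rate = 9/5 = 1.8 sts per cm.
sleeve: 26.5 × 1.8 = 47.70 → 48.
left front: 32 × 1.8 = 57.60 → 58.
collar: 38.5 × 1.8 = 69.30 → 69.
right front: 31 × 1.8 = 55.80 → 56.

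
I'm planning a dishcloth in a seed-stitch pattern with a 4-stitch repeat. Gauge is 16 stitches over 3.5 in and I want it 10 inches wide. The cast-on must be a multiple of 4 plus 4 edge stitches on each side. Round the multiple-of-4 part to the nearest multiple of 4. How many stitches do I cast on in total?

16 / 3.5 = 4.571 sts per inch.
10 × 4.571 = 45.71 sts.
Less 8 edge sts → 37.71 for the repeat.
Nearest multiple of 4: 36.
Add back 8 edge sts → 44.

CO 44 sts.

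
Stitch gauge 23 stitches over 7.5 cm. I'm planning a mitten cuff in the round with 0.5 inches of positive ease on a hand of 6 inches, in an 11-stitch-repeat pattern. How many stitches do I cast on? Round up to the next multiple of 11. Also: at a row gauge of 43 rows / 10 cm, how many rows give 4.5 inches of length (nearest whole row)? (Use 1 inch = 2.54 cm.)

Finished = 6 + 0.5 = 6.5 inches.
6.5 inches × 2.54 = 16.51 cm.
23/7.5 = 3.067 sts per cm; 16.51 × 3.067 = 50.63 sts.
Next multiple of 11 → 55.
4.5 inches = 11.43 cm; × 4.3 = 49.15 → 49 rows.

Cast on 55 stitches; work 49 rows.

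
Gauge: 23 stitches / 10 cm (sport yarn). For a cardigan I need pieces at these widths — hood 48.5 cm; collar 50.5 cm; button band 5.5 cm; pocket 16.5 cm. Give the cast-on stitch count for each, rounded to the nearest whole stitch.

Rate = 23/10 = 2.3 sts per cm.
hood: 48.5 × 2.3 = 111.55 → 112.
collar: 50.5 × 2.3 = 116.15 → 116.
button band: 5.5 × 2.3 = 12.65 → 13.
pocket: 16.5 × 2.3 = 37.95 → 38.

hood 112; collar 116; button band 13; pocket 38.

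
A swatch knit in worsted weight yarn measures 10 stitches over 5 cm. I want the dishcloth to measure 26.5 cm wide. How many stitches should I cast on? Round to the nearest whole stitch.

10 stitches / 5 cm = 2 stitches per cm.
26.5 × 2 = 53.00 stitches.

CO 53 sts.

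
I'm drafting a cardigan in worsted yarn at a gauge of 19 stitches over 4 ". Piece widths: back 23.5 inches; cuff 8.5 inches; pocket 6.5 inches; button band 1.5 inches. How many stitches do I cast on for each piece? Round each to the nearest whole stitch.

back 112; cuff 40; pocket 31; button band 7.

Rate = 19/4 = 4.75 sts per in.
back: 23.5 × 4.75 = 111.62 → 112.
cuff: 8.5 × 4.75 = 40.38 → 40.
pocket: 6.5 × 4.75 = 30.88 → 31.
button band: 1.5 × 4.75 = 7.12 → 7.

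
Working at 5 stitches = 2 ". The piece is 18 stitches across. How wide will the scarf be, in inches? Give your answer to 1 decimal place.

7.2 inches.

5 stitches / 2 inch = 2.5 stitches per inch.
18 / 2.5 = 7.20 inches.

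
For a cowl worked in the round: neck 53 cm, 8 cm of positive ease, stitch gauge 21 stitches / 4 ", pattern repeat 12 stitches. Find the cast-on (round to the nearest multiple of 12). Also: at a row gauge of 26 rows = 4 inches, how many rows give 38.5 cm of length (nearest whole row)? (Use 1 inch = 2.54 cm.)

Cast on 132 stitches; work 99 rows.

Finished = 53 + 8 = 61 cm.
61 cm × 1/2.54 = 24.02 inches.
21/4 = 5.25 sts per in; 24.02 × 5.25 = 126.08 sts.
Nearest multiple of 12 → 132.
38.5 cm = 15.16 inches; × 6.5 = 98.52 → 99 rows.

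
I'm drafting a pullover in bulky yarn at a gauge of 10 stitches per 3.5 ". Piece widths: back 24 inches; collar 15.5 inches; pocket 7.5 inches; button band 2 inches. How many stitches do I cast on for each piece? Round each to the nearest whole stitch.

Rate = 10/3.5 = 2.857 sts per in.
back: 24 × 2.857 = 68.57 → 69.
collar: 15.5 × 2.857 = 44.29 → 44.
pocket: 7.5 × 2.857 = 21.43 → 21.
button band: 2 × 2.857 = 5.71 → 6.

back 69; collar 44; pocket 21; button band 6.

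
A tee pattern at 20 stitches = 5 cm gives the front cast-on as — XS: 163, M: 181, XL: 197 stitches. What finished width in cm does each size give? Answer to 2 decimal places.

20/5 = 4 sts per cm.
XS: 163 / 4 = 40.750 → 40.75 cm.
M: 181 / 4 = 45.250 → 45.25 cm.
XL: 197 / 4 = 49.250 → 49.25 cm.

XS 40.75 cm; M 45.25 cm; XL 49.25 cm.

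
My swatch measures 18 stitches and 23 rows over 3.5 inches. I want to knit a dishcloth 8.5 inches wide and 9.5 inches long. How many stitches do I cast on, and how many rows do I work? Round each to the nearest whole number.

Cast on 44 stitches and work 62 rows.

Stitch gauge = 18/3.5 = 5.143 sts/in; 8.5 × 5.143 = 43.71 → 44 sts.
Row gauge = 23/3.5 = 6.571 rows/in; 9.5 × 6.571 = 62.43 → 62 rows.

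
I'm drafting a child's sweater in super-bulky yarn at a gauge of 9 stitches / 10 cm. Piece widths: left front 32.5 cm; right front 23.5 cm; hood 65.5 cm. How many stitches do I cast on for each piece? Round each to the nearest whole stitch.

left front 29; right front 21; hood 59.

Rate = 9/10 = 0.9 sts per cm.
left front: 32.5 × 0.9 = 29.25 → 29.
right front: 23.5 × 0.9 = 21.15 → 21.
hood: 65.5 × 0.9 = 58.95 → 59.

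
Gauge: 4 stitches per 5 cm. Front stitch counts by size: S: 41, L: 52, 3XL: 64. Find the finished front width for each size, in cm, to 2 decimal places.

S 51.25 cm; L 65.00 cm; 3XL 80.00 cm.

4/5 = 0.8 sts per cm.
S: 41 / 0.8 = 51.250 → 51.25 cm.
L: 52 / 0.8 = 65.000 → 65.00 cm.
3XL: 64 / 0.8 = 80.000 → 80.00 cm.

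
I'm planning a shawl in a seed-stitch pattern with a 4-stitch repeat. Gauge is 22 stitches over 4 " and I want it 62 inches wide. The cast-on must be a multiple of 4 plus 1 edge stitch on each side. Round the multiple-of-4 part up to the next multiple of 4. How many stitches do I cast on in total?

22 / 4 = 5.5 sts per inch.
62 × 5.5 = 341.00 sts.
Less 2 edge sts → 339.00 for the repeat.
Next multiple of 4: 340.
Add back 2 edge sts → 342.

Cast on 342 stitches.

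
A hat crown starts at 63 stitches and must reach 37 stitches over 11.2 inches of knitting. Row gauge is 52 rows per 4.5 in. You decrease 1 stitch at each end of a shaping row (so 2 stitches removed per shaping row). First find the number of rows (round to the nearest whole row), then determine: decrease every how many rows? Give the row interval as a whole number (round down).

Rows = 11.2 × 11.556 = 129.4 → 129 rows.
Stitches to remove: 26 → 13 shaping rows (at 2 st each).
129 / 13 = 9.92 → every 9 rows.

Decrease every 9th row.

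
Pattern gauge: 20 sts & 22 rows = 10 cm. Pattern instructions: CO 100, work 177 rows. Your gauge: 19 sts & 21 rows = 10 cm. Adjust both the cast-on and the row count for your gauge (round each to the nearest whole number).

Stitches: 100 × 19/20 = 95.00 → 95.
Rows: 177 × 21/22 = 168.95 → 169.

Cast on 95 stitches; work 169 rows.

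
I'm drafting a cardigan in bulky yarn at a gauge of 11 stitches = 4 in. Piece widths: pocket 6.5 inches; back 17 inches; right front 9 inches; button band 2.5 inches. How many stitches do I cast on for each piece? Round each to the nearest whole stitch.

pocket 18; back 47; right front 25; button band 7.

Rate = 11/4 = 2.75 sts per in.
pocket: 6.5 × 2.75 = 17.88 → 18.
back: 17 × 2.75 = 46.75 → 47.
right front: 9 × 2.75 = 24.75 → 25.
button band: 2.5 × 2.75 = 6.88 → 7.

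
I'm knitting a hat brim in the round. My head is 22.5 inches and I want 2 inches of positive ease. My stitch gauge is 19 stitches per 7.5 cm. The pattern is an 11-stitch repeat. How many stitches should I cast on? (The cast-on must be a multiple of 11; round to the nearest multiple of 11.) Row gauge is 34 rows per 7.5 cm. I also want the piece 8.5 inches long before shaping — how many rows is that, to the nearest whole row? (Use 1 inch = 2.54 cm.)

Finished = 22.5 + 2 = 24.5 inches.
24.5 inches × 2.54 = 62.23 cm.
19/7.5 = 2.533 sts per cm; 62.23 × 2.533 = 157.65 sts.
Nearest multiple of 11 → 154.
8.5 inches = 21.59 cm; × 4.533 = 97.87 → 98 rows.

Cast on 154 stitches; work 98 rows.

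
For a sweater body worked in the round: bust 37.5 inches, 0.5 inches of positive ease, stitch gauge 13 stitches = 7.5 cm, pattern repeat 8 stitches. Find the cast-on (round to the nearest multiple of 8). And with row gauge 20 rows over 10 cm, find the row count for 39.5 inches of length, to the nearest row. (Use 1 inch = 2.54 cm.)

Cast on 168 stitches; work 201 rows.

Finished = 37.5 + 0.5 = 38 inches.
38 inches × 2.54 = 96.52 cm.
13/7.5 = 1.733 sts per cm; 96.52 × 1.733 = 167.30 sts.
Nearest multiple of 8 → 168.
39.5 inches = 100.33 cm; × 2 = 200.66 → 201 rows.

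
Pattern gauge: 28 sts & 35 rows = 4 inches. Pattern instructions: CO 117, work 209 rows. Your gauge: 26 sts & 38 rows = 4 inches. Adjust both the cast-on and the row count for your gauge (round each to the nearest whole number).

Stitches: 117 × 26/28 = 108.64 → 109.
Rows: 209 × 38/35 = 226.91 → 227.

Cast on 109 stitches; work 227 rows.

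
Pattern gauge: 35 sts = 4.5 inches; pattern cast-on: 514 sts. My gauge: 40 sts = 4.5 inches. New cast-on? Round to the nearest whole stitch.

Scale factor = 40 / 35 = 1.143.
514 × 40 / 35 = 587.43 sts.
→ 587 sts.

Cast on 587 stitches.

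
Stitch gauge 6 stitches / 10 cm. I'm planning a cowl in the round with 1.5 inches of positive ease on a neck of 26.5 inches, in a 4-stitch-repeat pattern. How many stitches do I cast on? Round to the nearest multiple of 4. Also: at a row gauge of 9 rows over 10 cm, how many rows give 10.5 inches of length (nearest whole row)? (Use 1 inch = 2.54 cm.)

Cast on 44 stitches; work 24 rows.

Finished = 26.5 + 1.5 = 28 inches.
28 inches × 2.54 = 71.12 cm.
6/10 = 0.6 sts per cm; 71.12 × 0.6 = 42.67 sts.
Nearest multiple of 4 → 44.
10.5 inches = 26.67 cm; × 0.9 = 24.00 → 24 rows.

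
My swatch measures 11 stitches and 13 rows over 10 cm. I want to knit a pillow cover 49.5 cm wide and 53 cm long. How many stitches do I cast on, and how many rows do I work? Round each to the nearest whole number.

Stitch gauge = 11/10 = 1.1 sts/cm; 49.5 × 1.1 = 54.45 → 54 sts.
Row gauge = 13/10 = 1.3 rows/cm; 53 × 1.3 = 68.90 → 69 rows.

Cast on 54 stitches and work 69 rows.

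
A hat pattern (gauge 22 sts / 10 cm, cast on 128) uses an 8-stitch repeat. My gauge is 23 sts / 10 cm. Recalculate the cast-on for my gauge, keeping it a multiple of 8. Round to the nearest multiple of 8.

128 × 23 / 22 = 133.82.
Nearest multiple of 8: 136.

Cast on 136 stitches.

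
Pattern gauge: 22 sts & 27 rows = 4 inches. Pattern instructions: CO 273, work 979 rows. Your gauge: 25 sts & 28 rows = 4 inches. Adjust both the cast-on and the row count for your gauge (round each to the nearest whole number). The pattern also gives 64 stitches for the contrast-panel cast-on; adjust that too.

Stitches: 273 × 25/22 = 310.23 → 310.
Rows: 979 × 28/27 = 1015.26 → 1015.
contrast-panel cast-on: 64 × 25/22 = 72.73 → 73.

Cast on 310 stitches; work 1015 rows; contrast-panel cast-on 73 stitches.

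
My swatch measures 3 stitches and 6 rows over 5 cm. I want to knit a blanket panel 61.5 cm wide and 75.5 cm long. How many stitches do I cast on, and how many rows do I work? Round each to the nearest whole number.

Cast on 37 stitches and work 91 rows.

Stitch gauge = 3/5 = 0.6 sts/cm; 61.5 × 0.6 = 36.90 → 37 sts.
Row gauge = 6/5 = 1.2 rows/cm; 75.5 × 1.2 = 90.60 → 91 rows.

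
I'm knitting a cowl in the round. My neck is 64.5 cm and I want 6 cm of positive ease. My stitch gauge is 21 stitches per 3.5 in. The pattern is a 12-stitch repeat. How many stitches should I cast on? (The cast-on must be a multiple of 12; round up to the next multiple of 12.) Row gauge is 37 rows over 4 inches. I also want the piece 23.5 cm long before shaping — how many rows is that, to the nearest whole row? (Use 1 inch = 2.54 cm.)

Cast on 168 stitches; work 86 rows.

Finished = 64.5 + 6 = 70.5 cm.
70.5 cm × 1/2.54 = 27.76 inches.
21/3.5 = 6 sts per in; 27.76 × 6 = 166.54 sts.
Next multiple of 12 → 168.
23.5 cm = 9.25 inches; × 9.25 = 85.58 → 86 rows.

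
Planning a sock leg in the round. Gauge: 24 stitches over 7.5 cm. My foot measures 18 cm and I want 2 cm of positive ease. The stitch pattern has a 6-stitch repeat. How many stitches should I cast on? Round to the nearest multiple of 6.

Finished = 18 + 2 = 20 cm.
24 / 7.5 = 3.2 sts/cm.
20 × 3.2 = 64.00 sts.
Nearest multiple of 6: 66.

66 stitches.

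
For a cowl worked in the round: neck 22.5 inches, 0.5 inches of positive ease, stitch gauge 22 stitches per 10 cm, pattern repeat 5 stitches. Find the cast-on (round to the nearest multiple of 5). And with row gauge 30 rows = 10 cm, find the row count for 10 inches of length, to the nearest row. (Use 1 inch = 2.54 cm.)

Cast on 130 stitches; work 76 rows.

Finished = 22.5 + 0.5 = 23 inches.
23 inches × 2.54 = 58.42 cm.
22/10 = 2.2 sts per cm; 58.42 × 2.2 = 128.52 sts.
Nearest multiple of 5 → 130.
10 inches = 25.40 cm; × 3 = 76.20 → 76 rows.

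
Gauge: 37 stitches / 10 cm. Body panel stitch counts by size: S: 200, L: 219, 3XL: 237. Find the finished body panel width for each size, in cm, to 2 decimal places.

37/10 = 3.7 sts per cm.
S: 200 / 3.7 = 54.054 → 54.05 cm.
L: 219 / 3.7 = 59.189 → 59.19 cm.
3XL: 237 / 3.7 = 64.054 → 64.05 cm.

S 54.05 cm; L 59.19 cm; 3XL 64.05 cm.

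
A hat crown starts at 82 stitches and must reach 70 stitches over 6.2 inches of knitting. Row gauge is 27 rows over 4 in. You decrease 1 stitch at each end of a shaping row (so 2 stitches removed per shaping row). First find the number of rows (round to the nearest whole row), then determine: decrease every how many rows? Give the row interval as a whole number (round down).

Rows = 6.2 × 6.75 = 41.9 → 42 rows.
Stitches to remove: 12 → 6 shaping rows (at 2 st each).
42 / 6 = 7.00 → every 7 rows.

Decrease every 7th row.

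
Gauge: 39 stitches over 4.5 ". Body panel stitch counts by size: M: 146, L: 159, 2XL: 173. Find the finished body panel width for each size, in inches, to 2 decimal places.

M 16.85 inches; L 18.35 inches; 2XL 19.96 inches.

39/4.5 = 8.667 sts per in.
M: 146 / 8.667 = 16.846 → 16.85 in.
L: 159 / 8.667 = 18.346 → 18.35 in.
2XL: 173 / 8.667 = 19.962 → 19.96 in.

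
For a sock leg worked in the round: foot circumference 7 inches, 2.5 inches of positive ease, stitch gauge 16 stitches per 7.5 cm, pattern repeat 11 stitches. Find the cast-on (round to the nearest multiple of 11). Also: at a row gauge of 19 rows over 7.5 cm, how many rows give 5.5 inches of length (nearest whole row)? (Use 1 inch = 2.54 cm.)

Cast on 55 stitches; work 35 rows.

Finished = 7 + 2.5 = 9.5 inches.
9.5 inches × 2.54 = 24.13 cm.
16/7.5 = 2.133 sts per cm; 24.13 × 2.133 = 51.48 sts.
Nearest multiple of 11 → 55.
5.5 inches = 13.97 cm; × 2.533 = 35.39 → 35 rows.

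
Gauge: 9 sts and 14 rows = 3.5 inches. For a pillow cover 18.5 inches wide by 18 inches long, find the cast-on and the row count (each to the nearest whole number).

Cast on 48 stitches and work 72 rows.

Stitch gauge = 9/3.5 = 2.571 sts/in; 18.5 × 2.571 = 47.57 → 48 sts.
Row gauge = 14/3.5 = 4 rows/in; 18 × 4 = 72.00 → 72 rows.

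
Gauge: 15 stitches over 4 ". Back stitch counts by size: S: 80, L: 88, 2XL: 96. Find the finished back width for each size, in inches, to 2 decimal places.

15/4 = 3.75 sts per in.
S: 80 / 3.75 = 21.333 → 21.33 in.
L: 88 / 3.75 = 23.467 → 23.47 in.
2XL: 96 / 3.75 = 25.600 → 25.60 in.

S 21.33 inches; L 23.47 inches; 2XL 25.60 inches.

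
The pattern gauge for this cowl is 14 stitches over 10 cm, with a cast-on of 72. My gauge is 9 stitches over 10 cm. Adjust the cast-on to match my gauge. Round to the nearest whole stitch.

46 stitches.

Scale factor = 9 / 14 = 0.643.
72 × 9 / 14 = 46.29 sts.
→ 46 sts.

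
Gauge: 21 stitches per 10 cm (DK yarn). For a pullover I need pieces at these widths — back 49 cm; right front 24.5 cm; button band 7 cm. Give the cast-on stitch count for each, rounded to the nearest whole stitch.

Rate = 21/10 = 2.1 sts per cm.
back: 49 × 2.1 = 102.90 → 103.
right front: 24.5 × 2.1 = 51.45 → 51.
button band: 7 × 2.1 = 14.70 → 15.

back 103; right front 51; button band 15.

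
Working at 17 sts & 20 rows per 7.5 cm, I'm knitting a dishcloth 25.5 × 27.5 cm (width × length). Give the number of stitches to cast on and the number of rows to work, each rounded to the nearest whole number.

Cast on 58 stitches and work 73 rows.

Stitch gauge = 17/7.5 = 2.267 sts/cm; 25.5 × 2.267 = 57.80 → 58 sts.
Row gauge = 20/7.5 = 2.667 rows/cm; 27.5 × 2.667 = 73.33 → 73 rows.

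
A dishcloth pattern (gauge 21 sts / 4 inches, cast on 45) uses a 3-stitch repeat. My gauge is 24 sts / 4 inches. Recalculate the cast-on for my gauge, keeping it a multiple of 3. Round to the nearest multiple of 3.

Cast on 51 stitches.

45 × 24 / 21 = 51.43.
Nearest multiple of 3: 51.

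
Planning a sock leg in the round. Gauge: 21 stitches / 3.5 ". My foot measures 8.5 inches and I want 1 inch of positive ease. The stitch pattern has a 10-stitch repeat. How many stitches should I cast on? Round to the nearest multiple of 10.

CO 60 sts.

Finished = 8.5 + 1 = 9.5 inches.
21 / 3.5 = 6 sts/in.
9.5 × 6 = 57.00 sts.
Nearest multiple of 10: 60.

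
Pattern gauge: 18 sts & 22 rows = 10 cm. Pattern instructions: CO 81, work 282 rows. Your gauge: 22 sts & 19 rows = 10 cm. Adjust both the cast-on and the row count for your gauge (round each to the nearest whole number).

Stitches: 81 × 22/18 = 99.00 → 99.
Rows: 282 × 19/22 = 243.55 → 244.

Cast on 99 stitches; work 244 rows.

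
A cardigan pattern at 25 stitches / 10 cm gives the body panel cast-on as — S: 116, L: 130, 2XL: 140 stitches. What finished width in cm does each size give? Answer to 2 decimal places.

25/10 = 2.5 sts per cm.
S: 116 / 2.5 = 46.400 → 46.40 cm.
L: 130 / 2.5 = 52.000 → 52.00 cm.
2XL: 140 / 2.5 = 56.000 → 56.00 cm.

S 46.40 cm; L 52.00 cm; 2XL 56.00 cm.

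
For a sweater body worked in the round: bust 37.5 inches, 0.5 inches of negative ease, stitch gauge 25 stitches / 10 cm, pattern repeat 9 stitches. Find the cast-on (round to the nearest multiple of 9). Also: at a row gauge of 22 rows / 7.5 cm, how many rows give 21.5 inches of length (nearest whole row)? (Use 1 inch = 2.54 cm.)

Finished = 37.5 − 0.5 = 37 inches.
37 inches × 2.54 = 93.98 cm.
25/10 = 2.5 sts per cm; 93.98 × 2.5 = 234.95 sts.
Nearest multiple of 9 → 234.
21.5 inches = 54.61 cm; × 2.933 = 160.19 → 160 rows.

Cast on 234 stitches; work 160 rows.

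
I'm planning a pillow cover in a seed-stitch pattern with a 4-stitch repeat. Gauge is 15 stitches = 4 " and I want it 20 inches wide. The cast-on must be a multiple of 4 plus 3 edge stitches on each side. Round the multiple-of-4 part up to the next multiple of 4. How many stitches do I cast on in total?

15 / 4 = 3.75 sts per inch.
20 × 3.75 = 75.00 sts.
Less 6 edge sts → 69.00 for the repeat.
Next multiple of 4: 72.
Add back 6 edge sts → 78.

Cast on 78 stitches.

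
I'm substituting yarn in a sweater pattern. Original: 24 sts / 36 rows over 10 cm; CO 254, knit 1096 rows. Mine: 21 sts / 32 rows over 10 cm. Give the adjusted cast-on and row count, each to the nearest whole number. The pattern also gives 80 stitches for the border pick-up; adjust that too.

Cast on 222 stitches; work 974 rows; border pick-up 70 stitches.

Stitches: 254 × 21/24 = 222.25 → 222.
Rows: 1096 × 32/36 = 974.22 → 974.
border pick-up: 80 × 21/24 = 70.00 → 70.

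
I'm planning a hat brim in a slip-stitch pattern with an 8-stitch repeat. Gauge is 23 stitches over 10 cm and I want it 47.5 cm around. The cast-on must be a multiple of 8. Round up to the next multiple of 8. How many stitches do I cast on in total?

23 / 10 = 2.3 sts per cm.
47.5 × 2.3 = 109.25 sts.
Next multiple of 8: 112.

Cast on 112 stitches.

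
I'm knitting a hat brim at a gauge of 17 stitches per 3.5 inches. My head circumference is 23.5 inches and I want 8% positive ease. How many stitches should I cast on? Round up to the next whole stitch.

Finished = 23.5 × 1.08 = 25.38 in.
17 / 3.5 = 4.857 sts per inch.
25.38 × 4.857 = 123.27 sts.
→ 124 sts.

Cast on 124 stitches.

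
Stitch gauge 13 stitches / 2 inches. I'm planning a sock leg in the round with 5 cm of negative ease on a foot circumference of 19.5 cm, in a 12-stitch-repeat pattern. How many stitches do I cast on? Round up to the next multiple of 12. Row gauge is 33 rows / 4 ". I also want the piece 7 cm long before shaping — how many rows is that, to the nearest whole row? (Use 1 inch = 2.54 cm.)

Finished = 19.5 − 5 = 14.5 cm.
14.5 cm × 1/2.54 = 5.71 inches.
13/2 = 6.5 sts per in; 5.71 × 6.5 = 37.11 sts.
Next multiple of 12 → 48.
7 cm = 2.76 inches; × 8.25 = 22.74 → 23 rows.

Cast on 48 stitches; work 23 rows.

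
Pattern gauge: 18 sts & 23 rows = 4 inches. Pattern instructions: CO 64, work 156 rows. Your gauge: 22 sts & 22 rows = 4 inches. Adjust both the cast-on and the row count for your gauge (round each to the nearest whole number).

Stitches: 64 × 22/18 = 78.22 → 78.
Rows: 156 × 22/23 = 149.22 → 149.

Cast on 78 stitches; work 149 rows.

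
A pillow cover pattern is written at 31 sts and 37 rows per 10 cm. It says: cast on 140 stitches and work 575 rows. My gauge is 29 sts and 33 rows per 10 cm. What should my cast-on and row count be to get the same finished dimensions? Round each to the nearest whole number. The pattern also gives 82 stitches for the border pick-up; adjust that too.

Cast on 131 stitches; work 513 rows; border pick-up 77 stitches.

Stitches: 140 × 29/31 = 130.97 → 131.
Rows: 575 × 33/37 = 512.84 → 513.
border pick-up: 82 × 29/31 = 76.71 → 77.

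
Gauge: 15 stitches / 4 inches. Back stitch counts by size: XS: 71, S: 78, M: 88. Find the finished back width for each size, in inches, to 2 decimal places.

15/4 = 3.75 sts per in.
XS: 71 / 3.75 = 18.933 → 18.93 in.
S: 78 / 3.75 = 20.800 → 20.80 in.
M: 88 / 3.75 = 23.467 → 23.47 in.

XS 18.93 inches; S 20.80 inches; M 23.47 inches.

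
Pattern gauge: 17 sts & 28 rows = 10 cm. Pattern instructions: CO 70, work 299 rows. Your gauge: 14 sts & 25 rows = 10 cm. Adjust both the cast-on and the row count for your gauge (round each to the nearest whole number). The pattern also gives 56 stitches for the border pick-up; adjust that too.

Stitches: 70 × 14/17 = 57.65 → 58.
Rows: 299 × 25/28 = 266.96 → 267.
border pick-up: 56 × 14/17 = 46.12 → 46.

Cast on 58 stitches; work 267 rows; border pick-up 46 stitches.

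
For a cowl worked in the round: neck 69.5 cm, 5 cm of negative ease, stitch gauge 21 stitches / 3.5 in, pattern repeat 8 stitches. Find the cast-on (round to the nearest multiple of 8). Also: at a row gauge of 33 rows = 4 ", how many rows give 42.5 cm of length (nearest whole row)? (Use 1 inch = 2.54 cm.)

Finished = 69.5 − 5 = 64.5 cm.
64.5 cm × 1/2.54 = 25.39 inches.
21/3.5 = 6 sts per in; 25.39 × 6 = 152.36 sts.
Nearest multiple of 8 → 152.
42.5 cm = 16.73 inches; × 8.25 = 138.04 → 138 rows.

Cast on 152 stitches; work 138 rows.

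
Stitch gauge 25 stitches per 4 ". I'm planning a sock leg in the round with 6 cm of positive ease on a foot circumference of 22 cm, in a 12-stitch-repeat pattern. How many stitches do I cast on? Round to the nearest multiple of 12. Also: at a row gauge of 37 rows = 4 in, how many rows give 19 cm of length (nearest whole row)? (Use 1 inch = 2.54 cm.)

Finished = 22 + 6 = 28 cm.
28 cm × 1/2.54 = 11.02 inches.
25/4 = 6.25 sts per in; 11.02 × 6.25 = 68.90 sts.
Nearest multiple of 12 → 72.
19 cm = 7.48 inches; × 9.25 = 69.19 → 69 rows.

Cast on 72 stitches; work 69 rows.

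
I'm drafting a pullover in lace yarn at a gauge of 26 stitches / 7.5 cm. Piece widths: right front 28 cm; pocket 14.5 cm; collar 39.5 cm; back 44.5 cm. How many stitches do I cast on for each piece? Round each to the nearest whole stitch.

right front 97; pocket 50; collar 137; back 154.

Rate = 26/7.5 = 3.467 sts per cm.
right front: 28 × 3.467 = 97.07 → 97.
pocket: 14.5 × 3.467 = 50.27 → 50.
collar: 39.5 × 3.467 = 136.93 → 137.
back: 44.5 × 3.467 = 154.27 → 154.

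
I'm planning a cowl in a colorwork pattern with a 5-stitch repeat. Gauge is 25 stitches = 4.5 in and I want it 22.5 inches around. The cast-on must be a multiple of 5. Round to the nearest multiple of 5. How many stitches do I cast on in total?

25 / 4.5 = 5.556 sts per inch.
22.5 × 5.556 = 125.00 sts.
Nearest multiple of 5: 125.

Cast on 125 stitches.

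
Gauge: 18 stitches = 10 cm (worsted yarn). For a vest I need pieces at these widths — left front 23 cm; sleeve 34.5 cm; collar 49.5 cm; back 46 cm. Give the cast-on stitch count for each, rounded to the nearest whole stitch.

Rate = 18/10 = 1.8 sts per cm.
left front: 23 × 1.8 = 41.40 → 41.
sleeve: 34.5 × 1.8 = 62.10 → 62.
collar: 49.5 × 1.8 = 89.10 → 89.
back: 46 × 1.8 = 82.80 → 83.

left front 41; sleeve 62; collar 89; back 83.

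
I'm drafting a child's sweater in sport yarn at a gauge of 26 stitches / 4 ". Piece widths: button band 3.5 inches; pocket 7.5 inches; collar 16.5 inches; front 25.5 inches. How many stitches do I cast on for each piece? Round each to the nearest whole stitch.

button band 23; pocket 49; collar 107; front 166.

Rate = 26/4 = 6.5 sts per in.
button band: 3.5 × 6.5 = 22.75 → 23.
pocket: 7.5 × 6.5 = 48.75 → 49.
collar: 16.5 × 6.5 = 107.25 → 107.
front: 25.5 × 6.5 = 165.75 → 166.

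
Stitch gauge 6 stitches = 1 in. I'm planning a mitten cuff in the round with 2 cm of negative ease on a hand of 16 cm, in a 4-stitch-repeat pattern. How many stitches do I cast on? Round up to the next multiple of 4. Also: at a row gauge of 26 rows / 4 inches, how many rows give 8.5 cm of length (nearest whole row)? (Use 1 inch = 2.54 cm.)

Finished = 16 − 2 = 14 cm.
14 cm × 1/2.54 = 5.51 inches.
6/1 = 6 sts per in; 5.51 × 6 = 33.07 sts.
Next multiple of 4 → 36.
8.5 cm = 3.35 inches; × 6.5 = 21.75 → 22 rows.

Cast on 36 stitches; work 22 rows.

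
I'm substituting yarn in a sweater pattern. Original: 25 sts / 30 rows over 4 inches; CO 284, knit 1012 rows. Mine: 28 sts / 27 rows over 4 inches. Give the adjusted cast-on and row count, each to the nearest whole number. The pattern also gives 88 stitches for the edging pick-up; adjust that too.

Cast on 318 stitches; work 911 rows; edging pick-up 99 stitches.

Stitches: 284 × 28/25 = 318.08 → 318.
Rows: 1012 × 27/30 = 910.80 → 911.
edging pick-up: 88 × 28/25 = 98.56 → 99.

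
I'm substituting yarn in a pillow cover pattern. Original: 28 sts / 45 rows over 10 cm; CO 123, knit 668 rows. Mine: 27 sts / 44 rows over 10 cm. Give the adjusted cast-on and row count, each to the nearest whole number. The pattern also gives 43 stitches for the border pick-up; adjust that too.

Cast on 119 stitches; work 653 rows; border pick-up 41 stitches.

Stitches: 123 × 27/28 = 118.61 → 119.
Rows: 668 × 44/45 = 653.16 → 653.
border pick-up: 43 × 27/28 = 41.46 → 41.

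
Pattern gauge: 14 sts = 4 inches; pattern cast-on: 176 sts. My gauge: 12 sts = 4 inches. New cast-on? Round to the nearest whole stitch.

CO 151 sts.

Scale factor = 12 / 14 = 0.857.
176 × 12 / 14 = 150.86 sts.
→ 151 sts.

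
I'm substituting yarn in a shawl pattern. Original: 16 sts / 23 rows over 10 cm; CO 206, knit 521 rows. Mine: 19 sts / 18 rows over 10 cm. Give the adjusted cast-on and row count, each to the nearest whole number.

Cast on 245 stitches; work 408 rows.

Stitches: 206 × 19/16 = 244.62 → 245.
Rows: 521 × 18/23 = 407.74 → 408.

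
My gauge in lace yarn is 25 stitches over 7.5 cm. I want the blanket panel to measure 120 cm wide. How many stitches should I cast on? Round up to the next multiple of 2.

25 stitches / 7.5 cm = 3.333 stitches per cm.
120 × 3.333 = 400.00 stitches.

Cast on 400 stitches.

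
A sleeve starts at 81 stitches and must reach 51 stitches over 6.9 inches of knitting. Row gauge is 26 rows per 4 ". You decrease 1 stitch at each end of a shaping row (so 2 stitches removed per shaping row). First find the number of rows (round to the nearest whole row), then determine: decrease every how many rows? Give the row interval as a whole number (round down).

Rows = 6.9 × 6.5 = 44.9 → 45 rows.
Stitches to remove: 30 → 15 shaping rows (at 2 st each).
45 / 15 = 3.00 → every 3 rows.

Decrease every 3rd row.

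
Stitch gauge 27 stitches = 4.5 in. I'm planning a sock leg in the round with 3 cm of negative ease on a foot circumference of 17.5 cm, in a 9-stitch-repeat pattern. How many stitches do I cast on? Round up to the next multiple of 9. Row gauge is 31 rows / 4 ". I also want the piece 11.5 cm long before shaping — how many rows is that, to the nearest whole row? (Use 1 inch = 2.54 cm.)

Finished = 17.5 − 3 = 14.5 cm.
14.5 cm × 1/2.54 = 5.71 inches.
27/4.5 = 6 sts per in; 5.71 × 6 = 34.25 sts.
Next multiple of 9 → 36.
11.5 cm = 4.53 inches; × 7.75 = 35.09 → 35 rows.

Cast on 36 stitches; work 35 rows.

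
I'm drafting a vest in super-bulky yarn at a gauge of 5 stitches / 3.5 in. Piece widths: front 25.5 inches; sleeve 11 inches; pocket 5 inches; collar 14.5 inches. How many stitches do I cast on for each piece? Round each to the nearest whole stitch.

Rate = 5/3.5 = 1.429 sts per in.
front: 25.5 × 1.429 = 36.43 → 36.
sleeve: 11 × 1.429 = 15.71 → 16.
pocket: 5 × 1.429 = 7.14 → 7.
collar: 14.5 × 1.429 = 20.71 → 21.

front 36; sleeve 16; pocket 7; collar 21.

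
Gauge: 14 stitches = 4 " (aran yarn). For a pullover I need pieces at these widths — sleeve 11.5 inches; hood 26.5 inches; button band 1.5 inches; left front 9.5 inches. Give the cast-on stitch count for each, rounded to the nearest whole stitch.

Rate = 14/4 = 3.5 sts per in.
sleeve: 11.5 × 3.5 = 40.25 → 40.
hood: 26.5 × 3.5 = 92.75 → 93.
button band: 1.5 × 3.5 = 5.25 → 5.
left front: 9.5 × 3.5 = 33.25 → 33.

sleeve 40; hood 93; button band 5; left front 33.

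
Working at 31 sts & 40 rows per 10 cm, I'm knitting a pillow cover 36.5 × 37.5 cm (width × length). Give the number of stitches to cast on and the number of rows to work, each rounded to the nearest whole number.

Cast on 113 stitches and work 150 rows.

Stitch gauge = 31/10 = 3.1 sts/cm; 36.5 × 3.1 = 113.15 → 113 sts.
Row gauge = 40/10 = 4 rows/cm; 37.5 × 4 = 150.00 → 150 rows.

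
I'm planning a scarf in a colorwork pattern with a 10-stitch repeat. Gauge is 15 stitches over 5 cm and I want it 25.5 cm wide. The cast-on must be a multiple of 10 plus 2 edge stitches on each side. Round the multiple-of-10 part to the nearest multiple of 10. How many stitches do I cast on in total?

74 stitches.

15 / 5 = 3 sts per cm.
25.5 × 3 = 76.50 sts.
Less 4 edge sts → 72.50 for the repeat.
Nearest multiple of 10: 70.
Add back 4 edge sts → 74.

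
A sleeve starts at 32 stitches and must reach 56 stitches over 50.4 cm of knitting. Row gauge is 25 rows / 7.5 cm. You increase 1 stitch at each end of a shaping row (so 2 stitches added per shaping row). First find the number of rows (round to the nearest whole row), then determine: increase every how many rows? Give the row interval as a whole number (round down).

Increase every 14th row.

Rows = 50.4 × 3.333 = 168.0 → 168 rows.
Stitches to add: 24 → 12 shaping rows (at 2 st each).
168 / 12 = 14.00 → every 14 rows.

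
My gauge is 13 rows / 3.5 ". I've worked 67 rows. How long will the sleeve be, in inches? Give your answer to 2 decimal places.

13 rows / 3.5 inch = 3.714 rows per inch.
67 / 3.714 = 18.038 inches.

18.04 inches.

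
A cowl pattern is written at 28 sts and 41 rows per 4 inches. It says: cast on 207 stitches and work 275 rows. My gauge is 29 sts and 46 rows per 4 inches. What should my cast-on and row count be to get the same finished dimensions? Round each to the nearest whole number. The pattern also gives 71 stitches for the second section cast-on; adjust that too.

Cast on 214 stitches; work 309 rows; second section cast-on 74 stitches.

Stitches: 207 × 29/28 = 214.39 → 214.
Rows: 275 × 46/41 = 308.54 → 309.
second section cast-on: 71 × 29/28 = 73.54 → 74.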